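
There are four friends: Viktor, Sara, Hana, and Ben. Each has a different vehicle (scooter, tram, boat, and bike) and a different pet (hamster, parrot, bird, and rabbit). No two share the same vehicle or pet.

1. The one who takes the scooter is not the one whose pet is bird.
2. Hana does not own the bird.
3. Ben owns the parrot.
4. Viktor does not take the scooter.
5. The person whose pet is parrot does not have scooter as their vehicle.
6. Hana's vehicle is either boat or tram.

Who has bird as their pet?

Viktor

With clues 1–2, Hana is impossible for the one with pet bird.
With clues 1–3, Ben is impossible for the one with pet bird.
With clues 1–6, Sara is impossible for the one with pet bird.
That leaves Viktor.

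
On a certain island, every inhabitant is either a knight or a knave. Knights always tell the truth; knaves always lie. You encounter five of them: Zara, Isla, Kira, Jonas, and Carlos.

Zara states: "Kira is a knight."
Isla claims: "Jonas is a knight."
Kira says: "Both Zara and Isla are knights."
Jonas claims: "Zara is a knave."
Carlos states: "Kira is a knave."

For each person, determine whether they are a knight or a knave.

Zara: knave, Isla: knight, Kira: knave, Jonas: knight, Carlos: knight

Consider Zara. Suppose Zara is a knight.
Then no assignment of the remaining roles makes every statement match its speaker's type — contradiction.
So Zara is a knave.
With that fixed, Kira's statement is false, so Kira is a knave.
With that fixed, Jonas's statement is true, so Jonas is a knight.
With that fixed, Carlos's statement is true, so Carlos is a knight.
With that fixed, Isla's statement is true, so Isla is a knight.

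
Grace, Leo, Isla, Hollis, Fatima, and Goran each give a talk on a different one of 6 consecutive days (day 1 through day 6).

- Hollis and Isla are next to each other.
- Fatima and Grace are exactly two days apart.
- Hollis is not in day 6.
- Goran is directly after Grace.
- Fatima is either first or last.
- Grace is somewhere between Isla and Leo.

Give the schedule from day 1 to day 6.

From clues 1–3: Hollis is in {1,2,3,4,5}.
From clues 1–4: Grace is in {1,2,3,4,5}.
From clues 1–5: Grace is in {3,4}.
From clues 1–6: Fatima → day 1, Leo → day 2, Grace → day 3, Goran → day 4, Hollis → day 5, Isla → day 6.

Fatima, Leo, Grace, Goran, Hollis, Isla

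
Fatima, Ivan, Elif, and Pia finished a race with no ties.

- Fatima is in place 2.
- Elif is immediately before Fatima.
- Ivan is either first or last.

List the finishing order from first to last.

From clue 1: Fatima → place 2.
From clues 1–2: Elif → place 1.
From clues 1–3: Pia → place 3, Ivan → place 4.

Elif, Fatima, Pia, Ivan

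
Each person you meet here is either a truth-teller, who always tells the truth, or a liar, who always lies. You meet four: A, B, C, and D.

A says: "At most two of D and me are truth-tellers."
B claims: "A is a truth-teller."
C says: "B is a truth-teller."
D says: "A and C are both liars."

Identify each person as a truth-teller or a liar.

A: truth-teller, B: truth-teller, C: truth-teller, D: liar

Regardless of anyone's role, A's statement is true, so A is a truth-teller.
With that fixed, B's statement is true, so B is a truth-teller.
With that fixed, C's statement is true, so C is a truth-teller.
With that fixed, D's statement is false, so D is a liar.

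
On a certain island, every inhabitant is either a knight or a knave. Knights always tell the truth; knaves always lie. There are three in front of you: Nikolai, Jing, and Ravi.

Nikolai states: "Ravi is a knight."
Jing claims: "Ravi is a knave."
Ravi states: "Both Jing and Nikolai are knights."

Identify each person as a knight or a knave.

Consider Nikolai. Suppose Nikolai is a knight.
Then no assignment of the remaining roles makes every statement match its speaker's type — contradiction.
So Nikolai is a knave.
With that fixed, Ravi's statement is false, so Ravi is a knave.
With that fixed, Jing's statement is true, so Jing is a knight.

Nikolai: knave, Jing: knight, Ravi: knave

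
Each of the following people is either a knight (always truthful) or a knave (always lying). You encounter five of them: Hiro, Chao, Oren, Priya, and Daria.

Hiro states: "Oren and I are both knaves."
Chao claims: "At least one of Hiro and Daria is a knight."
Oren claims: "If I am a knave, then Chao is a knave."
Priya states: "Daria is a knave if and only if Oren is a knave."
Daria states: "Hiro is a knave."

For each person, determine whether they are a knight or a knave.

Hiro: knave, Chao: knight, Oren: knight, Priya: knight, Daria: knight

Consider Hiro. Suppose Hiro is a knight.
Then Hiro's own statement would have to be true, but it can't be — contradiction.
So Hiro is a knave.
With that fixed, Daria's statement is true, so Daria is a knight.
With that fixed, Chao's statement is true, so Chao is a knight.
Consider Oren. Suppose Oren is a knave.
Then Hiro's statement comes out true, contradicting Hiro being a knave.
So Oren is a knight.
With that fixed, Priya's statement is true, so Priya is a knight.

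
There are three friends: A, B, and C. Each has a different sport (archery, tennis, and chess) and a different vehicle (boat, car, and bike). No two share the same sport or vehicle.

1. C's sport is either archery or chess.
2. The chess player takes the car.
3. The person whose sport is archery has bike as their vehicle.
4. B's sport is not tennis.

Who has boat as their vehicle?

A

With clues 1–3, C is impossible for the one with vehicle boat.
With clues 1–4, B is impossible for the one with vehicle boat.
That leaves A.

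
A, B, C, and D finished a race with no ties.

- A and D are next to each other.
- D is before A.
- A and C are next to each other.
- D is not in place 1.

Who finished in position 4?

With clues 1–2, D is ruled out for place 4.
With clues 1–3, A is ruled out for place 4.
With clues 1–4, B is ruled out for place 4.
So place 4 is C.

C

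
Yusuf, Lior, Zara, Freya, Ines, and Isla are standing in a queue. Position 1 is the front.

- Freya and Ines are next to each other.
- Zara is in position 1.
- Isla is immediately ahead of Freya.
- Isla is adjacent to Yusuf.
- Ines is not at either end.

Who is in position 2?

With clues 1–2, Zara is ruled out for position 2.
With clues 1–3, Freya and Ines are ruled out for position 2.
With clues 1–4, Isla is ruled out for position 2.
With clues 1–5, Lior is ruled out for position 2.
So position 2 is Yusuf.

Yusuf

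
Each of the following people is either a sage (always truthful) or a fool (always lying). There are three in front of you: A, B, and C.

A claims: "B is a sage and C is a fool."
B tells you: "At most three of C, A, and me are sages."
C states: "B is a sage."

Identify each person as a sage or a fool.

A: fool, B: sage, C: sage

Regardless of anyone's role, B's statement is true, so B is a sage.
With that fixed, C's statement is true, so C is a sage.
With that fixed, A's statement is false, so A is a fool.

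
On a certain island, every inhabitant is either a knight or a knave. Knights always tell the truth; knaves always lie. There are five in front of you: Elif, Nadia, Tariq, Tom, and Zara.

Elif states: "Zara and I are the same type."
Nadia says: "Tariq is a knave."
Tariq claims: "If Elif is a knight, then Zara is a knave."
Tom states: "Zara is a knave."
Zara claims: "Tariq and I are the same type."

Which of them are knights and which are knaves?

Consider Elif. Suppose Elif is a knight.
Then no assignment of the remaining roles makes every statement match its speaker's type — contradiction.
So Elif is a knave.
With that fixed, Tariq's statement is true, so Tariq is a knight.
With that fixed, Nadia's statement is false, so Nadia is a knave.
Consider Tom. Suppose Tom is a knight.
Then no assignment of the remaining roles makes every statement match its speaker's type — contradiction.
So Tom is a knave.
Consider Zara. Suppose Zara is a knave.
Then Elif's statement comes out true, contradicting Elif being a knave.
So Zara is a knight.

Elif: knave, Nadia: knave, Tariq: knight, Tom: knave, Zara: knight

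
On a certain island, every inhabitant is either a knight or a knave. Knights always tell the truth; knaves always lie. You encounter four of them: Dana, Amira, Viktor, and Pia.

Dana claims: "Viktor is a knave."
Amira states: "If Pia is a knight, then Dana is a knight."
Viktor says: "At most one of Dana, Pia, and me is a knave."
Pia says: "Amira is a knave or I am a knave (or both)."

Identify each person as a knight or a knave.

Consider Dana. Suppose Dana is a knight.
Then no assignment of the remaining roles makes every statement match its speaker's type — contradiction.
So Dana is a knave.
Consider Amira. Suppose Amira is a knight.
Then whichever role Pia has, Pia's statement has the wrong truth value — contradiction.
So Amira is a knave.
With that fixed, Pia's statement is true, so Pia is a knight.
Consider Viktor. Suppose Viktor is a knave.
Then Dana's statement comes out true, contradicting Dana being a knave.
So Viktor is a knight.

Dana: knave, Amira: knave, Viktor: knight, Pia: knight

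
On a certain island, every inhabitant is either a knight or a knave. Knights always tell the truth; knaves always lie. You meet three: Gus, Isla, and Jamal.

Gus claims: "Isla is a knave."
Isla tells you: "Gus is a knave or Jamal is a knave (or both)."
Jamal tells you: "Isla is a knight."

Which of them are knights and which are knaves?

Consider Gus. Suppose Gus is a knight.
Then no assignment of the remaining roles makes every statement match its speaker's type — contradiction.
So Gus is a knave.
With that fixed, Isla's statement is true, so Isla is a knight.
With that fixed, Jamal's statement is true, so Jamal is a knight.

Gus: knave, Isla: knight, Jamal: knight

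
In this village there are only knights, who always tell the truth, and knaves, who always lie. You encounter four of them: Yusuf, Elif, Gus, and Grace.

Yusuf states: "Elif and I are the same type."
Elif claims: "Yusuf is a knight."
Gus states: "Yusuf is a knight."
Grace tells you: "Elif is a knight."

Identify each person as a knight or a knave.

Yusuf: knight, Elif: knight, Gus: knight, Grace: knight

Consider Yusuf. Suppose Yusuf is a knave.
Then no assignment of the remaining roles makes every statement match its speaker's type — contradiction.
So Yusuf is a knight.
With that fixed, Elif's statement is true, so Elif is a knight.
With that fixed, Gus's statement is true, so Gus is a knight.
With that fixed, Grace's statement is true, so Grace is a knight.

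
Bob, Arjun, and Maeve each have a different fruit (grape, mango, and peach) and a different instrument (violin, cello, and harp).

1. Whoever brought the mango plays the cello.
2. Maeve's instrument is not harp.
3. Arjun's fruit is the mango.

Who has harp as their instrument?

With clues 1–2, Maeve is impossible for the one with instrument harp.
With clues 1–3, Arjun is impossible for the one with instrument harp.
That leaves Bob.

Bob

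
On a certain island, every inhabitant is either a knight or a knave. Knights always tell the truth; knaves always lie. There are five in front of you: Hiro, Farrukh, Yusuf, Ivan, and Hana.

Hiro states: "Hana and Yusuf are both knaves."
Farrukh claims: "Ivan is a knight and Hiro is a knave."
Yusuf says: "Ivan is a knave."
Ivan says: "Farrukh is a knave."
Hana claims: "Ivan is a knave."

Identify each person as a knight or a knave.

Hiro: knight, Farrukh: knave, Yusuf: knave, Ivan: knight, Hana: knave

Consider Hiro. Suppose Hiro is a knave.
Then no assignment of the remaining roles makes every statement match its speaker's type — contradiction.
So Hiro is a knight.
With that fixed, Farrukh's statement is false, so Farrukh is a knave.
With that fixed, Ivan's statement is true, so Ivan is a knight.
With that fixed, Hana's statement is false, so Hana is a knave.
With that fixed, Yusuf's statement is false, so Yusuf is a knave.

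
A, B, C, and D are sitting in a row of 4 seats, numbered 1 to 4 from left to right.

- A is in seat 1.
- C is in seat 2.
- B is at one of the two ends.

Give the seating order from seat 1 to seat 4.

A, C, D, B

From clue 1: A → seat 1.
From clues 1–2: C → seat 2.
From clues 1–3: D → seat 3, B → seat 4.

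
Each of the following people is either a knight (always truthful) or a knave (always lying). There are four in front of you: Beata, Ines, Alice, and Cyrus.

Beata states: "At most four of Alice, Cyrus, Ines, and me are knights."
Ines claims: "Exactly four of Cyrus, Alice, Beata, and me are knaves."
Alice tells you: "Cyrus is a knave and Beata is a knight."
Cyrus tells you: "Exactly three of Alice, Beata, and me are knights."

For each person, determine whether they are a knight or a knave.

Regardless of anyone's role, Beata's statement is true, so Beata is a knight.
With that fixed, Ines's statement is false, so Ines is a knave.
Consider Alice. Suppose Alice is a knave.
Then no assignment of the remaining roles makes every statement match its speaker's type — contradiction.
So Alice is a knight.
Consider Cyrus. Suppose Cyrus is a knight.
Then Alice's statement comes out false, contradicting Alice being a knight.
So Cyrus is a knave.

Beata: knight, Ines: knave, Alice: knight, Cyrus: knave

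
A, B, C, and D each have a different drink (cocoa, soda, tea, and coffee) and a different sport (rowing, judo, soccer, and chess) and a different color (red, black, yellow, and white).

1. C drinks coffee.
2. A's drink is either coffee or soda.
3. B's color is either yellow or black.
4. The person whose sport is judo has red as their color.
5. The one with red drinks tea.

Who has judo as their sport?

With clues 1–4, B is impossible for the one with sport judo.
With clues 1–5, A and C are impossible for the one with sport judo.
That leaves D.

D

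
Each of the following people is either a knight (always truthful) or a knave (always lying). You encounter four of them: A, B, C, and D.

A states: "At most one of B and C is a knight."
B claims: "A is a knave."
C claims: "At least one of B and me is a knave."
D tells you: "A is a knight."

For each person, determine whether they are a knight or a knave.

A: knight, B: knave, C: knight, D: knight

Consider A. Suppose A is a knave.
Then no assignment of the remaining roles makes every statement match its speaker's type — contradiction.
So A is a knight.
With that fixed, B's statement is false, so B is a knave.
With that fixed, C's statement is true, so C is a knight.
With that fixed, D's statement is true, so D is a knight.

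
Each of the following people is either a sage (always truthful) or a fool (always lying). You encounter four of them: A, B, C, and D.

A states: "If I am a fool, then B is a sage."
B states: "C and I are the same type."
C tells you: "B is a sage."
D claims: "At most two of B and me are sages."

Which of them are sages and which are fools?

Regardless of anyone's role, D's statement is true, so D is a sage.
Consider A. Suppose A is a fool.
Then no assignment of the remaining roles makes every statement match its speaker's type — contradiction.
So A is a sage.
Consider B. Suppose B is a fool.
Then no assignment of the remaining roles makes every statement match its speaker's type — contradiction.
So B is a sage.
With that fixed, C's statement is true, so C is a sage.

A: sage, B: sage, C: sage, D: sage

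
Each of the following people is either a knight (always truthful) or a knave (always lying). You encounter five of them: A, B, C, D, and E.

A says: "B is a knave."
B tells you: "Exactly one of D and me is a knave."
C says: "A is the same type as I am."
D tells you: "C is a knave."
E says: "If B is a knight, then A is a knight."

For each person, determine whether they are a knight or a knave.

A: knight, B: knave, C: knight, D: knave, E: knight

Consider A. Suppose A is a knave.
Then whichever role C has, C's statement has the wrong truth value — contradiction.
So A is a knight.
With that fixed, E's statement is true, so E is a knight.
Consider B. Suppose B is a knight.
Then A's statement comes out false, contradicting A being a knight.
So B is a knave.
Consider C. Suppose C is a knave.
Then no assignment of the remaining roles makes every statement match its speaker's type — contradiction.
So C is a knight.
With that fixed, D's statement is false, so D is a knave.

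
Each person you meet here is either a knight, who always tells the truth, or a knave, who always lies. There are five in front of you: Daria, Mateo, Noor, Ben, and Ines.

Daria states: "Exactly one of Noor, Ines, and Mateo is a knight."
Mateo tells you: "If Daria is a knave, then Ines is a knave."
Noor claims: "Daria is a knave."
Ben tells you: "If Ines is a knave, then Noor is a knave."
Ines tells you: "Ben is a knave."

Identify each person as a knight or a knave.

Daria: knight, Mateo: knight, Noor: knave, Ben: knight, Ines: knave

Consider Daria. Suppose Daria is a knave.
Then no assignment of the remaining roles makes every statement match its speaker's type — contradiction.
So Daria is a knight.
With that fixed, Mateo's statement is true, so Mateo is a knight.
With that fixed, Noor's statement is false, so Noor is a knave.
With that fixed, Ben's statement is true, so Ben is a knight.
With that fixed, Ines's statement is false, so Ines is a knave.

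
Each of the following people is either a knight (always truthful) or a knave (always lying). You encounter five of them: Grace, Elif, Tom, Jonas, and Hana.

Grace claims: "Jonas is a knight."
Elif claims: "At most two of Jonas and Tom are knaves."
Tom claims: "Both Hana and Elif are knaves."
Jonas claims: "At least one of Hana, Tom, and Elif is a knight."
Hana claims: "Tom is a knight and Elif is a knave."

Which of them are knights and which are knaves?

Regardless of anyone's role, Elif's statement is true, so Elif is a knight.
With that fixed, Tom's statement is false, so Tom is a knave.
With that fixed, Jonas's statement is true, so Jonas is a knight.
With that fixed, Hana's statement is false, so Hana is a knave.
With that fixed, Grace's statement is true, so Grace is a knight.

Grace: knight, Elif: knight, Tom: knave, Jonas: knight, Hana: knave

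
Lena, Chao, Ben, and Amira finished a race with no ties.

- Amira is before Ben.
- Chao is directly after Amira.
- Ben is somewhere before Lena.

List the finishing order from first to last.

From clue 1: Ben is in {2,3,4}.
From clues 1–2: Chao is in {2,3}.
From clues 1–3: Amira → place 1, Chao → place 2, Ben → place 3, Lena → place 4.

Amira, Chao, Ben, Lena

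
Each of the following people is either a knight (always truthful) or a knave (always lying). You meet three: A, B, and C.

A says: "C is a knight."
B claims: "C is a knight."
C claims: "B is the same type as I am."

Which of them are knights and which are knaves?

Consider A. Suppose A is a knave.
Then no assignment of the remaining roles makes every statement match its speaker's type — contradiction.
So A is a knight.
Consider B. Suppose B is a knave.
Then whichever role C has, C's statement has the wrong truth value — contradiction.
So B is a knight.
Consider C. Suppose C is a knave.
Then A's statement comes out false, contradicting A being a knight.
So C is a knight.

A: knight, B: knight, C: knight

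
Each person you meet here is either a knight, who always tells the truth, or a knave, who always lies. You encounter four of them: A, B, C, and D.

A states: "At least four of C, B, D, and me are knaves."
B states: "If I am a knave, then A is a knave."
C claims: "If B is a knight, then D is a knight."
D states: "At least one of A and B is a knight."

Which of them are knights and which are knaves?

Consider A. Suppose A is a knight.
Then A's own statement would have to be true, but it can't be — contradiction.
So A is a knave.
With that fixed, B's statement is true, so B is a knight.
With that fixed, D's statement is true, so D is a knight.
With that fixed, C's statement is true, so C is a knight.

A: knave, B: knight, C: knight, D: knight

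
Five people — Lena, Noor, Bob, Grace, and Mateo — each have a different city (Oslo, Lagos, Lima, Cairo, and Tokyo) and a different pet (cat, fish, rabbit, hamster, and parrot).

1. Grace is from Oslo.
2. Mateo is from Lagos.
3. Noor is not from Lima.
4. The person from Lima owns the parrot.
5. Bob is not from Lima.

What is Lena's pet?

With clues 1–5, cat, fish, hamster, and rabbit are impossible for Lena's pet.
That leaves parrot.

parrot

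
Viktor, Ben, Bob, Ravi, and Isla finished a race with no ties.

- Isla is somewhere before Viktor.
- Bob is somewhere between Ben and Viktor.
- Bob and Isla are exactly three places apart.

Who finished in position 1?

Isla

With clue 1, Viktor is ruled out for place 1.
With clues 1–2, Bob is ruled out for place 1.
With clues 1–3, Ben and Ravi are ruled out for place 1.
So place 1 is Isla.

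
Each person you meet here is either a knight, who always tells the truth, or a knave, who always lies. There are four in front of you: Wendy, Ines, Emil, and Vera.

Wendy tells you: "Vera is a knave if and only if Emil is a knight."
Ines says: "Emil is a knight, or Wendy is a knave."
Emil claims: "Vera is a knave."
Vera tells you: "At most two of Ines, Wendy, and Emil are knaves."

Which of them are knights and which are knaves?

Wendy: knight, Ines: knave, Emil: knave, Vera: knight

Consider Wendy. Suppose Wendy is a knave.
Then no assignment of the remaining roles makes every statement match its speaker's type — contradiction.
So Wendy is a knight.
With that fixed, Vera's statement is true, so Vera is a knight.
With that fixed, Emil's statement is false, so Emil is a knave.
With that fixed, Ines's statement is false, so Ines is a knave.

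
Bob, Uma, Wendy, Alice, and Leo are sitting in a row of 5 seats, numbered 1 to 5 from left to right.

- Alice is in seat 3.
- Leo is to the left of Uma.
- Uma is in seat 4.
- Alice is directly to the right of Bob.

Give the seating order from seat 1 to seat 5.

Leo, Bob, Alice, Uma, Wendy

From clue 1: Alice → seat 3.
From clues 1–2: Uma is in {2,4,5}.
From clues 1–3: Uma → seat 4.
From clues 1–4: Leo → seat 1, Bob → seat 2, Wendy → seat 5.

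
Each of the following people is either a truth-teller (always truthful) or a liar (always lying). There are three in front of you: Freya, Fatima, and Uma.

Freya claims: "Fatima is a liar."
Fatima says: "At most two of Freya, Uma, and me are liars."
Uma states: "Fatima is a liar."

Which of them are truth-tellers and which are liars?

Freya: liar, Fatima: truth-teller, Uma: liar

Consider Freya. Suppose Freya is a truth-teller.
Then no assignment of the remaining roles makes every statement match its speaker's type — contradiction.
So Freya is a liar.
Consider Fatima. Suppose Fatima is a liar.
Then Freya's statement comes out true, contradicting Freya being a liar.
So Fatima is a truth-teller.
With that fixed, Uma's statement is false, so Uma is a liar.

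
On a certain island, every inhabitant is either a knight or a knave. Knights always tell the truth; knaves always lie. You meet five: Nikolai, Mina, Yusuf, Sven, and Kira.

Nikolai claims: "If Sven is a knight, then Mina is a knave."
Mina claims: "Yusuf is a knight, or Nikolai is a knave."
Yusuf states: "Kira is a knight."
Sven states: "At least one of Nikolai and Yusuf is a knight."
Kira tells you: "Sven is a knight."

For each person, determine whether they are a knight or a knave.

Consider Nikolai. Suppose Nikolai is a knight.
Then no assignment of the remaining roles makes every statement match its speaker's type — contradiction.
So Nikolai is a knave.
With that fixed, Mina's statement is true, so Mina is a knight.
Consider Yusuf. Suppose Yusuf is a knave.
Then no assignment of the remaining roles makes every statement match its speaker's type — contradiction.
So Yusuf is a knight.
With that fixed, Sven's statement is true, so Sven is a knight.
With that fixed, Kira's statement is true, so Kira is a knight.

Nikolai: knave, Mina: knight, Yusuf: knight, Sven: knight, Kira: knight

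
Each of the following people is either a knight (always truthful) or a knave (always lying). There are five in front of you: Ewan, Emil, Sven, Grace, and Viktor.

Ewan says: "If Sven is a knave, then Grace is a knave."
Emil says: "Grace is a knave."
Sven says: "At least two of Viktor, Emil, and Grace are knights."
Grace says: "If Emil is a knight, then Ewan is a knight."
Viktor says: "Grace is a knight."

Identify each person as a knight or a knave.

Consider Ewan. Suppose Ewan is a knave.
Then no assignment of the remaining roles makes every statement match its speaker's type — contradiction.
So Ewan is a knight.
With that fixed, Grace's statement is true, so Grace is a knight.
With that fixed, Viktor's statement is true, so Viktor is a knight.
With that fixed, Emil's statement is false, so Emil is a knave.
With that fixed, Sven's statement is true, so Sven is a knight.

Ewan: knight, Emil: knave, Sven: knight, Grace: knight, Viktor: knight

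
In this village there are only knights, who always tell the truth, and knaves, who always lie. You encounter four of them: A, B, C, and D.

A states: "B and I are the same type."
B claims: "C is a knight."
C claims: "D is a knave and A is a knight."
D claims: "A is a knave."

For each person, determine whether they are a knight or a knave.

Consider A. Suppose A is a knave.
Then no assignment of the remaining roles makes every statement match its speaker's type — contradiction.
So A is a knight.
With that fixed, D's statement is false, so D is a knave.
With that fixed, C's statement is true, so C is a knight.
With that fixed, B's statement is true, so B is a knight.

A: knight, B: knight, C: knight, D: knave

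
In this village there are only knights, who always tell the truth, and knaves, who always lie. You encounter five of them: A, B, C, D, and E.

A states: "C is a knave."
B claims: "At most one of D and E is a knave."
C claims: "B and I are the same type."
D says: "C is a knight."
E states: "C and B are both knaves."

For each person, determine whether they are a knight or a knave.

Consider A. Suppose A is a knight.
Then no assignment of the remaining roles makes every statement match its speaker's type — contradiction.
So A is a knave.
Consider B. Suppose B is a knave.
Then whichever role C has, C's statement has the wrong truth value — contradiction.
So B is a knight.
With that fixed, E's statement is false, so E is a knave.
Consider C. Suppose C is a knave.
Then A's statement comes out true, contradicting A being a knave.
So C is a knight.
With that fixed, D's statement is true, so D is a knight.

A: knave, B: knight, C: knight, D: knight, E: knave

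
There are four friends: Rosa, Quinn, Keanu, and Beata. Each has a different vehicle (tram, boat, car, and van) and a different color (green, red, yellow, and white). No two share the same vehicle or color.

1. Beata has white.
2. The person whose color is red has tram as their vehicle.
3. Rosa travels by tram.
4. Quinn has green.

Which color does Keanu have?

yellow

Clue 1 rules out white for Keanu's color.
With clues 1–3, red is impossible for Keanu's color.
With clues 1–4, green is impossible for Keanu's color.
That leaves yellow.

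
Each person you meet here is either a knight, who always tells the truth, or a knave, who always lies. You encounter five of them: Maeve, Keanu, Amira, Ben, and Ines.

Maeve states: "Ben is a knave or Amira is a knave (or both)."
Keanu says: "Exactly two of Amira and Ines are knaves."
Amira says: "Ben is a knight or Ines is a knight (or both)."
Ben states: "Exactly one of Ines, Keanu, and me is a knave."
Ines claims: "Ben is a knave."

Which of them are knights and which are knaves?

Maeve: knight, Keanu: knave, Amira: knight, Ben: knave, Ines: knight

Consider Maeve. Suppose Maeve is a knave.
Then no assignment of the remaining roles makes every statement match its speaker's type — contradiction.
So Maeve is a knight.
Consider Keanu. Suppose Keanu is a knight.
Then no assignment of the remaining roles makes every statement match its speaker's type — contradiction.
So Keanu is a knave.
Consider Amira. Suppose Amira is a knave.
Then no assignment of the remaining roles makes every statement match its speaker's type — contradiction.
So Amira is a knight.
Consider Ben. Suppose Ben is a knight.
Then Maeve's statement comes out false, contradicting Maeve being a knight.
So Ben is a knave.
With that fixed, Ines's statement is true, so Ines is a knight.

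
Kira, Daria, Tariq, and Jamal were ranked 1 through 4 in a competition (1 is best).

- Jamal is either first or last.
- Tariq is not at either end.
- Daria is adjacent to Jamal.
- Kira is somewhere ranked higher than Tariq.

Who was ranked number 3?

With clue 1, Jamal is ruled out for rank 3.
With clues 1–3, Kira is ruled out for rank 3.
With clues 1–4, Tariq is ruled out for rank 3.
So rank 3 is Daria.

Daria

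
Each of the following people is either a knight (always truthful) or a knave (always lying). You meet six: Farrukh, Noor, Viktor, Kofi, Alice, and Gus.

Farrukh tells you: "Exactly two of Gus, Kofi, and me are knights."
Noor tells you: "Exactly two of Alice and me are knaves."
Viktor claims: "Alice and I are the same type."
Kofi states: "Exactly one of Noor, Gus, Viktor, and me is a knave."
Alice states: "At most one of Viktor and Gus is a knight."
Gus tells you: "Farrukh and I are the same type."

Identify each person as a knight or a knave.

Consider Farrukh. Suppose Farrukh is a knave.
Then whichever role Gus has, Gus's statement has the wrong truth value — contradiction.
So Farrukh is a knight.
Consider Noor. Suppose Noor is a knight.
Then Noor's own statement would have to be true, but it can't be — contradiction.
So Noor is a knave.
Consider Viktor. Suppose Viktor is a knight.
Then no assignment of the remaining roles makes every statement match its speaker's type — contradiction.
So Viktor is a knave.
With that fixed, Kofi's statement is false, so Kofi is a knave.
With that fixed, Alice's statement is true, so Alice is a knight.
Consider Gus. Suppose Gus is a knave.
Then Farrukh's statement comes out false, contradicting Farrukh being a knight.
So Gus is a knight.

Farrukh: knight, Noor: knave, Viktor: knave, Kofi: knave, Alice: knight, Gus: knight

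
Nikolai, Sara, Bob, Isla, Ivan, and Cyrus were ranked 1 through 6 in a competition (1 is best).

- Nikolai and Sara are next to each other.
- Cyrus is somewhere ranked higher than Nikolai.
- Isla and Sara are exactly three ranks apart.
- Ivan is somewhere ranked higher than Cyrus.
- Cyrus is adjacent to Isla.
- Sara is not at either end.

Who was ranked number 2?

Isla

With clues 1–4, Nikolai and Sara are ruled out for rank 2.
With clues 1–6, Bob, Cyrus, and Ivan are ruled out for rank 2.
So rank 2 is Isla.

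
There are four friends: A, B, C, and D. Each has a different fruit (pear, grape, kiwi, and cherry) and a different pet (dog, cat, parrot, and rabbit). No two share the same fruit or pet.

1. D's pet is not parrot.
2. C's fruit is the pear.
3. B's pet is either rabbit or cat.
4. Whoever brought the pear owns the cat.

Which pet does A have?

parrot

With clues 1–4, cat, dog, and rabbit are impossible for A's pet.
That leaves parrot.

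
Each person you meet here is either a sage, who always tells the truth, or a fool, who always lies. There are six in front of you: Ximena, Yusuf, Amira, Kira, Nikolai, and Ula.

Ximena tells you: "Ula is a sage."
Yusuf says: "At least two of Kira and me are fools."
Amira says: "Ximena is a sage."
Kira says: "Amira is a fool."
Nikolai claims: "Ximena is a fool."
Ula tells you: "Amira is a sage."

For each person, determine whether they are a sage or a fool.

Ximena: fool, Yusuf: fool, Amira: fool, Kira: sage, Nikolai: sage, Ula: fool

Consider Ximena. Suppose Ximena is a sage.
Then no assignment of the remaining roles makes every statement match its speaker's type — contradiction.
So Ximena is a fool.
With that fixed, Amira's statement is false, so Amira is a fool.
With that fixed, Kira's statement is true, so Kira is a sage.
With that fixed, Nikolai's statement is true, so Nikolai is a sage.
With that fixed, Ula's statement is false, so Ula is a fool.
With that fixed, Yusuf's statement is false, so Yusuf is a fool.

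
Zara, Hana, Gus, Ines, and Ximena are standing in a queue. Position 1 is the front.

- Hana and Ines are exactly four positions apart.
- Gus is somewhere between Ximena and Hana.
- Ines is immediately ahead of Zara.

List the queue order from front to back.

Ines, Zara, Ximena, Gus, Hana

From clue 1: Hana is in {1,5}.
From clues 1–3: Ines → position 1, Zara → position 2, Ximena → position 3, Gus → position 4, Hana → position 5.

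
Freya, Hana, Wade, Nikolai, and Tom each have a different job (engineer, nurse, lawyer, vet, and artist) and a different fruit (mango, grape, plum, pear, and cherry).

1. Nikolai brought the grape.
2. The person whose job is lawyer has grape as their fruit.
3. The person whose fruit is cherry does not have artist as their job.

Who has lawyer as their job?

Nikolai

With clues 1–2, Freya, Hana, Tom, and Wade are impossible for the one with job lawyer.
That leaves Nikolai.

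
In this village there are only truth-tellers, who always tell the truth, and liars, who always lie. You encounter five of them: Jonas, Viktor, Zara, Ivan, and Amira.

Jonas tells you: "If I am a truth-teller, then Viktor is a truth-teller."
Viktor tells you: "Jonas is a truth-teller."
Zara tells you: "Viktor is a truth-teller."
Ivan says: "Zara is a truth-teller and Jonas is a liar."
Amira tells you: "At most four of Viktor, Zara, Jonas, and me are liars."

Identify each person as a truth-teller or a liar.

Jonas: truth-teller, Viktor: truth-teller, Zara: truth-teller, Ivan: liar, Amira: truth-teller

Regardless of anyone's role, Amira's statement is true, so Amira is a truth-teller.
Consider Jonas. Suppose Jonas is a liar.
Then Jonas's own statement would have to be false, but it can't be — contradiction.
So Jonas is a truth-teller.
With that fixed, Viktor's statement is true, so Viktor is a truth-teller.
With that fixed, Zara's statement is true, so Zara is a truth-teller.
With that fixed, Ivan's statement is false, so Ivan is a liar.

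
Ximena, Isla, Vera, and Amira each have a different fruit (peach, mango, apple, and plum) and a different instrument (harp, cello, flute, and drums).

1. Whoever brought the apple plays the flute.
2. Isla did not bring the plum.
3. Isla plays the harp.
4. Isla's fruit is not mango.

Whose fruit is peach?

With clues 1–4, Amira, Vera, and Ximena are impossible for the one with fruit peach.
That leaves Isla.

Isla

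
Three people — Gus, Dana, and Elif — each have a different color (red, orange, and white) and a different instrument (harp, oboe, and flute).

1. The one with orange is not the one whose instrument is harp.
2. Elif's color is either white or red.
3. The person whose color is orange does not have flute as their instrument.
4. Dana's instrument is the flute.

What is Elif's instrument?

harp

With clues 1–3, oboe is impossible for Elif's instrument.
With clues 1–4, flute is impossible for Elif's instrument.
That leaves harp.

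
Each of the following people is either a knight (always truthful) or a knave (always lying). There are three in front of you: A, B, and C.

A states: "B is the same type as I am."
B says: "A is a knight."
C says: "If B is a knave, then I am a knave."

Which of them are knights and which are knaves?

Consider A. Suppose A is a knave.
Then no assignment of the remaining roles makes every statement match its speaker's type — contradiction.
So A is a knight.
With that fixed, B's statement is true, so B is a knight.
With that fixed, C's statement is true, so C is a knight.

A: knight, B: knight, C: knight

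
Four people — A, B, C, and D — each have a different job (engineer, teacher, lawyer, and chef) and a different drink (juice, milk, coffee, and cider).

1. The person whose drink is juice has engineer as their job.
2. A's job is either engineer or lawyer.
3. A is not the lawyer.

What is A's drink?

juice

With clues 1–3, cider, coffee, and milk are impossible for A's drink.
That leaves juice.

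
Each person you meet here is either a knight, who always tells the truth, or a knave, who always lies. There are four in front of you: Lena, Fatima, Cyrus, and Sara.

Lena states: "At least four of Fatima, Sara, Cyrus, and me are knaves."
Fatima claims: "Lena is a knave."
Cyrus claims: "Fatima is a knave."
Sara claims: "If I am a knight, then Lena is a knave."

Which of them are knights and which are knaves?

Lena: knave, Fatima: knight, Cyrus: knave, Sara: knight

Consider Lena. Suppose Lena is a knight.
Then Lena's own statement would have to be true, but it can't be — contradiction.
So Lena is a knave.
With that fixed, Fatima's statement is true, so Fatima is a knight.
With that fixed, Cyrus's statement is false, so Cyrus is a knave.
With that fixed, Sara's statement is true, so Sara is a knight.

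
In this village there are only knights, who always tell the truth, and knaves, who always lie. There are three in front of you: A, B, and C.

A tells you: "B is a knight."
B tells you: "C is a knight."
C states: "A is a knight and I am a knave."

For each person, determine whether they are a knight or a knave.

A: knave, B: knave, C: knave

Consider A. Suppose A is a knight.
Then whichever role C has, C's statement has the wrong truth value — contradiction.
So A is a knave.
With that fixed, C's statement is false, so C is a knave.
With that fixed, B's statement is false, so B is a knave.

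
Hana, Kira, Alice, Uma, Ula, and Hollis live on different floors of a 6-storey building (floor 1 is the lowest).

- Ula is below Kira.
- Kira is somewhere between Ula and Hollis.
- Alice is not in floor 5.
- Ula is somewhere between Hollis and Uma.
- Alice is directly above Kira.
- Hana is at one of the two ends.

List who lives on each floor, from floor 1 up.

Uma, Ula, Kira, Alice, Hollis, Hana

From clue 1: Kira is in {2,3,4,5,6}.
From clues 1–2: Kira is in {2,3,4,5}.
From clues 1–4: Kira is in {3,4,5}.
From clues 1–5: Uma → floor 1, Ula → floor 2, Kira → floor 3, Alice → floor 4.
From clues 1–6: Hollis → floor 5, Hana → floor 6.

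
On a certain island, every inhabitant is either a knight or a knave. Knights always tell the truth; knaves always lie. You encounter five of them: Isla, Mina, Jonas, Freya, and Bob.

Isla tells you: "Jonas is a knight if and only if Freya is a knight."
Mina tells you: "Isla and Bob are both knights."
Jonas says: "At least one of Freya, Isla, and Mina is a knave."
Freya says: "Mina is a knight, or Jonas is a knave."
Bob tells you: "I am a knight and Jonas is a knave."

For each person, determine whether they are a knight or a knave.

Consider Isla. Suppose Isla is a knight.
Then no assignment of the remaining roles makes every statement match its speaker's type — contradiction.
So Isla is a knave.
With that fixed, Mina's statement is false, so Mina is a knave.
With that fixed, Jonas's statement is true, so Jonas is a knight.
With that fixed, Freya's statement is false, so Freya is a knave.
With that fixed, Bob's statement is false, so Bob is a knave.

Isla: knave, Mina: knave, Jonas: knight, Freya: knave, Bob: knave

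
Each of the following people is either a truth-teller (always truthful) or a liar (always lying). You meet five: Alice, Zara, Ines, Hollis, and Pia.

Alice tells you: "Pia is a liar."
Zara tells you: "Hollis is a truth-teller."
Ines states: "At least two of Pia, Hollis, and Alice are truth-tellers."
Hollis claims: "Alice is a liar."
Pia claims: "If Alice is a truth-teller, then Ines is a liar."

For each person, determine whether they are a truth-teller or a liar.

Alice: liar, Zara: truth-teller, Ines: truth-teller, Hollis: truth-teller, Pia: truth-teller

Consider Alice. Suppose Alice is a truth-teller.
Then no assignment of the remaining roles makes every statement match its speaker's type — contradiction.
So Alice is a liar.
With that fixed, Hollis's statement is true, so Hollis is a truth-teller.
With that fixed, Pia's statement is true, so Pia is a truth-teller.
With that fixed, Zara's statement is true, so Zara is a truth-teller.
With that fixed, Ines's statement is true, so Ines is a truth-teller.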